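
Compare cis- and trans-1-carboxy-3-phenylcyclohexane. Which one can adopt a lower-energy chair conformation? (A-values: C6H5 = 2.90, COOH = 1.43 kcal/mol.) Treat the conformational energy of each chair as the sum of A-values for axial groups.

cis

At 1,3 positions (parity same): cis → (e,e or a,a); trans → (a,e or e,a).
Best chair for cis: E = 0.00 kcal/mol; best chair for trans: E = 1.43 kcal/mol.
The cis isomer is lower by 1.43 kcal/mol.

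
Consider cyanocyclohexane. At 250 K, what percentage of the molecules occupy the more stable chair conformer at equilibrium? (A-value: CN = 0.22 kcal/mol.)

One chair has the cyano group axial (E = 0.22 kcal/mol) and the other has it equatorial (E = 0).
ΔG = 0.22 kcal/mol between the two chairs.
K = exp(ΔG/RT) with R = 1.987×10⁻³ kcal mol⁻¹ K⁻¹ and T = 250 K gives K ≈ 1.56.
Fraction in the lower-energy chair = K/(K+1) = 60.9%.

60.9%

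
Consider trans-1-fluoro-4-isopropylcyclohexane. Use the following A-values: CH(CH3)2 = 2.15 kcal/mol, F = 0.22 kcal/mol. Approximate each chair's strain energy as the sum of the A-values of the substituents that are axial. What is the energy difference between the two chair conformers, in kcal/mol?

2.37 kcal/mol

C1 and C4 have opposite parity, so for the trans isomer the two substituents are e,e in one chair and a,a in the other.
Chair I (isopropyl axial, fluoro axial): E = 2.37 kcal/mol.
Chair II (isopropyl equatorial, fluoro equatorial): E = 0.00 kcal/mol.
ΔE = 2.37 − 0.00 = 2.37 kcal/mol; chair II is more stable.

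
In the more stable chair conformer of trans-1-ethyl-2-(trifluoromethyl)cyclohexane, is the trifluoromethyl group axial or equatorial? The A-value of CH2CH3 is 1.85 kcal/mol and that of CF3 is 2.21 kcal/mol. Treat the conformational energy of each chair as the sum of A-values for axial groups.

C1 and C2 have opposite parity, so for the trans isomer the two substituents are e,e in one chair and a,a in the other.
Chair I (ethyl axial, trifluoromethyl axial): E = 4.06 kcal/mol.
Chair II (ethyl equatorial, trifluoromethyl equatorial): E = 0.00 kcal/mol.
Chair II is the more stable (lower-energy) conformer, and in that chair the trifluoromethyl group is equatorial.

equatorial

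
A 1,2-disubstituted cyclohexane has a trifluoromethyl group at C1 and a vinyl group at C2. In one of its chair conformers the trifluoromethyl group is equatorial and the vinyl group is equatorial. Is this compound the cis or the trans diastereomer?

C1 and C2 have opposite parity, so their axial bonds point in opposite directions.
With opposite-parity carbons, two substituents on the same face are one axial and one equatorial; opposite faces give both axial or both equatorial.
Here the groups are equatorial/equatorial → opposite face → trans.

trans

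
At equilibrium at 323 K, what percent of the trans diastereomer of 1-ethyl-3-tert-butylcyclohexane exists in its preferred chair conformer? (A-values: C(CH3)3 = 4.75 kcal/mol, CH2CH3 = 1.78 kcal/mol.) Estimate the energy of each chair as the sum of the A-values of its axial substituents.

99.0%

C1 and C3 have the same parity, so for the trans isomer the two substituents are one axial and one equatorial in each chair.
Chair I (tert-butyl axial, ethyl equatorial): E = 4.75 kcal/mol; chair II (tert-butyl equatorial, ethyl axial): E = 1.78 kcal/mol.
ΔG = 2.97 kcal/mol between the two chairs.
K = exp(ΔG/RT) with R = 1.987×10⁻³ kcal mol⁻¹ K⁻¹ and T = 323 K gives K ≈ 102.
Fraction in the lower-energy chair = K/(K+1) = 99.0%.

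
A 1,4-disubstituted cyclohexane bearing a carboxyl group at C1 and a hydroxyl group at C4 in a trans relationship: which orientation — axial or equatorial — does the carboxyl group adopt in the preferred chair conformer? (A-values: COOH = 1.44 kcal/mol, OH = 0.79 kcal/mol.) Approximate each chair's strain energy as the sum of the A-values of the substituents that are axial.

C1 and C4 have opposite parity, so for the trans isomer the two substituents are e,e in one chair and a,a in the other.
Chair I (carboxyl axial, hydroxyl axial): E = 2.23 kcal/mol.
Chair II (carboxyl equatorial, hydroxyl equatorial): E = 0.00 kcal/mol.
Chair II is the more stable (lower-energy) conformer, and in that chair the carboxyl group is equatorial.

equatorial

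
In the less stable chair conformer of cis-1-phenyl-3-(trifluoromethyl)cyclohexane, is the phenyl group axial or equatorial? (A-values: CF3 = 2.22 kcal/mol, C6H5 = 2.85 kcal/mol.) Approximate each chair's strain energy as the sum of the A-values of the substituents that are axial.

C1 and C3 have the same parity, so for the cis isomer the two substituents are e,e in one chair and a,a in the other.
Chair I (trifluoromethyl axial, phenyl axial): E = 5.07 kcal/mol.
Chair II (trifluoromethyl equatorial, phenyl equatorial): E = 0.00 kcal/mol.
Chair I is the less stable (higher-energy) conformer, and in that chair the phenyl group is axial.

axial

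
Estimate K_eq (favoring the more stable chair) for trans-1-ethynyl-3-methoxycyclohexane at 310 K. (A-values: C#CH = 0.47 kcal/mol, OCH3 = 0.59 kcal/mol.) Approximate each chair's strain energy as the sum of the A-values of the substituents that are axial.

C1 and C3 have the same parity, so for the trans isomer the two substituents are one axial and one equatorial in each chair.
Chair I (ethynyl axial, methoxy equatorial): E = 0.47 kcal/mol; chair II (ethynyl equatorial, methoxy axial): E = 0.59 kcal/mol.
ΔG = 0.12 kcal/mol between the two chairs.
K = exp(ΔG/RT) with R = 1.987×10⁻³ kcal mol⁻¹ K⁻¹ and T = 310 K gives K ≈ 1.22.

K ≈ 1.22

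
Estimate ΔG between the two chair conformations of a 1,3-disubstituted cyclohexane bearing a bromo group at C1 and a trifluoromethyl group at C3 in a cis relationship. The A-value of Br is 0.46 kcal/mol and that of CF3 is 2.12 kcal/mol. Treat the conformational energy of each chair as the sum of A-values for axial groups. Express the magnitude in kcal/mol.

2.58 kcal/mol

C1 and C3 have the same parity, so for the cis isomer the two substituents are e,e in one chair and a,a in the other.
Chair I (bromo axial, trifluoromethyl axial): E = 2.58 kcal/mol.
Chair II (bromo equatorial, trifluoromethyl equatorial): E = 0.00 kcal/mol.
ΔE = 2.58 − 0.00 = 2.58 kcal/mol; chair II is more stable.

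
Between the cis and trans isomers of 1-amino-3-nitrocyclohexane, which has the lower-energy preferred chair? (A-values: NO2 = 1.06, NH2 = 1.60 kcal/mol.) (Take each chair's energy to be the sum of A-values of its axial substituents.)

cis

At 1,3 positions (parity same): cis → (e,e or a,a); trans → (a,e or e,a).
Best chair for cis: E = 0.00 kcal/mol; best chair for trans: E = 1.06 kcal/mol.
The cis isomer is lower by 1.06 kcal/mol.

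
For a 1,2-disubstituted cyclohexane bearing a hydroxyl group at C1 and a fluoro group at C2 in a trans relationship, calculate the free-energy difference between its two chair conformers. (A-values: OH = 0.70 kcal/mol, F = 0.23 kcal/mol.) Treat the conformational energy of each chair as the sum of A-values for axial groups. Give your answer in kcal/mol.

C1 and C2 have opposite parity, so for the trans isomer the two substituents are e,e in one chair and a,a in the other.
Chair I (hydroxyl axial, fluoro axial): E = 0.93 kcal/mol.
Chair II (hydroxyl equatorial, fluoro equatorial): E = 0.00 kcal/mol.
ΔE = 0.93 − 0.00 = 0.93 kcal/mol; chair II is more stable.

0.93 kcal/mol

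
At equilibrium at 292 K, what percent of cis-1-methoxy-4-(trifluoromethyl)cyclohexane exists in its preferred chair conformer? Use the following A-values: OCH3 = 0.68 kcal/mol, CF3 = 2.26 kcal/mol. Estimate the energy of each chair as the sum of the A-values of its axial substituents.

93.8%

C1 and C4 have opposite parity, so for the cis isomer the two substituents are one axial and one equatorial in each chair.
Chair I (methoxy axial, trifluoromethyl equatorial): E = 0.68 kcal/mol; chair II (methoxy equatorial, trifluoromethyl axial): E = 2.26 kcal/mol.
ΔG = 1.58 kcal/mol between the two chairs.
K = exp(ΔG/RT) with R = 1.987×10⁻³ kcal mol⁻¹ K⁻¹ and T = 292 K gives K ≈ 15.2.
Fraction in the lower-energy chair = K/(K+1) = 93.8%.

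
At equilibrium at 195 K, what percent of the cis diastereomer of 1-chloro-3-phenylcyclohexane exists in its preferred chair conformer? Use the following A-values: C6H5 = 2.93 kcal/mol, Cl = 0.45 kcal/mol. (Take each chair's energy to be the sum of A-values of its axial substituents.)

C1 and C3 have the same parity, so for the cis isomer the two substituents are e,e in one chair and a,a in the other.
Chair I (phenyl axial, chloro axial): E = 3.38 kcal/mol; chair II (phenyl equatorial, chloro equatorial): E = 0.00 kcal/mol.
ΔG = 3.38 kcal/mol between the two chairs.
K = exp(ΔG/RT) with R = 1.987×10⁻³ kcal mol⁻¹ K⁻¹ and T = 195 K gives K ≈ 6.14e+03.
Fraction in the lower-energy chair = K/(K+1) = 100.0%.

100.0%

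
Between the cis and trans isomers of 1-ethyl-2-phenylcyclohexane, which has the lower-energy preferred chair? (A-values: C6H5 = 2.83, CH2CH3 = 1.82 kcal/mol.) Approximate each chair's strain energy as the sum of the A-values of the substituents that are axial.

At 1,2 positions (parity opposite): cis → (a,e or e,a); trans → (e,e or a,a).
Best chair for cis: E = 1.82 kcal/mol; best chair for trans: E = 0.00 kcal/mol.
The trans isomer is lower by 1.82 kcal/mol.

trans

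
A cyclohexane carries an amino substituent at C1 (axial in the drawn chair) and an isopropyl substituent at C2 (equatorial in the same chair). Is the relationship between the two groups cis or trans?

C1 and C2 have opposite parity, so their axial bonds point in opposite directions.
With opposite-parity carbons, two substituents on the same face are one axial and one equatorial; opposite faces give both axial or both equatorial.
Here the groups are axial/equatorial → same face → cis.

cis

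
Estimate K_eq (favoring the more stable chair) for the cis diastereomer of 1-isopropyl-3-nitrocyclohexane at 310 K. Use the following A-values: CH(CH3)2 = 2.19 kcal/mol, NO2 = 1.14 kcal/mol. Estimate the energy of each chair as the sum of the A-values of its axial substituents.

K ≈ 223

C1 and C3 have the same parity, so for the cis isomer the two substituents are e,e in one chair and a,a in the other.
Chair I (isopropyl axial, nitro axial): E = 3.33 kcal/mol; chair II (isopropyl equatorial, nitro equatorial): E = 0.00 kcal/mol.
ΔG = 3.33 kcal/mol between the two chairs.
K = exp(ΔG/RT) with R = 1.987×10⁻³ kcal mol⁻¹ K⁻¹ and T = 310 K gives K ≈ 223.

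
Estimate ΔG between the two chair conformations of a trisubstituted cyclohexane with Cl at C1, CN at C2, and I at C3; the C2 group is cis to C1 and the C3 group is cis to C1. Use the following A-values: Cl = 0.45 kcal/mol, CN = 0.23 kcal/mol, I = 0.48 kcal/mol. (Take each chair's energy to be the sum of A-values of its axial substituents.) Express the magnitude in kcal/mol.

0.70 kcal/mol

Chair I (chloro axial, cyano equatorial, iodo axial): E = 0.93 kcal/mol.
Chair II (chloro equatorial, cyano axial, iodo equatorial): E = 0.23 kcal/mol.
ΔE = 0.93 − 0.23 = 0.70 kcal/mol; chair II is more stable.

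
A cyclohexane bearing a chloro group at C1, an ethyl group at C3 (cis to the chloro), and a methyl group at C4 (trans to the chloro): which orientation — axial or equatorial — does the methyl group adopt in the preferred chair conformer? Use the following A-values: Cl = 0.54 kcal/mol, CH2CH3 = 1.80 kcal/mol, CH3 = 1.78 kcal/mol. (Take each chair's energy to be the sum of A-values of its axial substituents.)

Chair I (chloro axial, ethyl axial, methyl axial): E = 4.12 kcal/mol.
Chair II (chloro equatorial, ethyl equatorial, methyl equatorial): E = 0.00 kcal/mol.
Chair II is the more stable (lower-energy) conformer, and in that chair the methyl group is equatorial.

equatorial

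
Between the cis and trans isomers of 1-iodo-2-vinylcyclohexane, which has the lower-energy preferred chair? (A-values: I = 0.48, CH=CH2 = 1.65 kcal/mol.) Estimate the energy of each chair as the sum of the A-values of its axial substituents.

trans

At 1,2 positions (parity opposite): cis → (a,e or e,a); trans → (e,e or a,a).
Best chair for cis: E = 0.48 kcal/mol; best chair for trans: E = 0.00 kcal/mol.
The trans isomer is lower by 0.48 kcal/mol.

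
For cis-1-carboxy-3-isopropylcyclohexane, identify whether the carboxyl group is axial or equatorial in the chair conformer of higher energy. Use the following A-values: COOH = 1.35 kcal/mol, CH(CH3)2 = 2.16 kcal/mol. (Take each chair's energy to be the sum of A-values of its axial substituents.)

axial

C1 and C3 have the same parity, so for the cis isomer the two substituents are e,e in one chair and a,a in the other.
Chair I (carboxyl axial, isopropyl axial): E = 3.51 kcal/mol.
Chair II (carboxyl equatorial, isopropyl equatorial): E = 0.00 kcal/mol.
Chair I is the less stable (higher-energy) conformer, and in that chair the carboxyl group is axial.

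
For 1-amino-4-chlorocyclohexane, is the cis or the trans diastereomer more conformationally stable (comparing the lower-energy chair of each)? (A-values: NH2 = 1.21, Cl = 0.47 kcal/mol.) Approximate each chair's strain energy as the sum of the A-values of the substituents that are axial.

At 1,4 positions (parity opposite): cis → (a,e or e,a); trans → (e,e or a,a).
Best chair for cis: E = 0.47 kcal/mol; best chair for trans: E = 0.00 kcal/mol.
The trans isomer is lower by 0.47 kcal/mol.

trans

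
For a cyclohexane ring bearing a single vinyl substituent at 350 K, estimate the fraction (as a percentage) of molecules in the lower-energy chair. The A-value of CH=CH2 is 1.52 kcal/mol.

One chair has the vinyl group axial (E = 1.52 kcal/mol) and the other has it equatorial (E = 0).
ΔG = 1.52 kcal/mol between the two chairs.
K = exp(ΔG/RT) with R = 1.987×10⁻³ kcal mol⁻¹ K⁻¹ and T = 350 K gives K ≈ 8.9.
Fraction in the lower-energy chair = K/(K+1) = 89.9%.

89.9%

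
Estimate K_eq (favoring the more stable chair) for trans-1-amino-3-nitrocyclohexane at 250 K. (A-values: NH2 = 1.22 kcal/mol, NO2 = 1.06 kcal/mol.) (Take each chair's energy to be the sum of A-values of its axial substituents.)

K ≈ 1.38

C1 and C3 have the same parity, so for the trans isomer the two substituents are one axial and one equatorial in each chair.
Chair I (amino axial, nitro equatorial): E = 1.22 kcal/mol; chair II (amino equatorial, nitro axial): E = 1.06 kcal/mol.
ΔG = 0.16 kcal/mol between the two chairs.
K = exp(ΔG/RT) with R = 1.987×10⁻³ kcal mol⁻¹ K⁻¹ and T = 250 K gives K ≈ 1.38.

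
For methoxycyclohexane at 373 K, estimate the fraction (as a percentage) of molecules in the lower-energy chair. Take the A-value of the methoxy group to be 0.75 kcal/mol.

One chair has the methoxy group axial (E = 0.75 kcal/mol) and the other has it equatorial (E = 0).
ΔG = 0.75 kcal/mol between the two chairs.
K = exp(ΔG/RT) with R = 1.987×10⁻³ kcal mol⁻¹ K⁻¹ and T = 373 K gives K ≈ 2.75.
Fraction in the lower-energy chair = K/(K+1) = 73.3%.

73.3%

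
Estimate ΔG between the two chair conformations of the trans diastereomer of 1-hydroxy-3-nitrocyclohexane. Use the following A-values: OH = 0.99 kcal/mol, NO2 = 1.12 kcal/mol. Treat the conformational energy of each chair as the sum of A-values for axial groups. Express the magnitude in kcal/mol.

0.13 kcal/mol

C1 and C3 have the same parity, so for the trans isomer the two substituents are one axial and one equatorial in each chair.
Chair I (hydroxyl axial, nitro equatorial): E = 0.99 kcal/mol.
Chair II (hydroxyl equatorial, nitro axial): E = 1.12 kcal/mol.
ΔE = 1.12 − 0.99 = 0.13 kcal/mol; chair I is more stable.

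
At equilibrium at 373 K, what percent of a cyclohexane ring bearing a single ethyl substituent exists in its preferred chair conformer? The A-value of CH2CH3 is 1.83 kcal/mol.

One chair has the ethyl group axial (E = 1.83 kcal/mol) and the other has it equatorial (E = 0).
ΔG = 1.83 kcal/mol between the two chairs.
K = exp(ΔG/RT) with R = 1.987×10⁻³ kcal mol⁻¹ K⁻¹ and T = 373 K gives K ≈ 11.8.
Fraction in the lower-energy chair = K/(K+1) = 92.2%.

92.2%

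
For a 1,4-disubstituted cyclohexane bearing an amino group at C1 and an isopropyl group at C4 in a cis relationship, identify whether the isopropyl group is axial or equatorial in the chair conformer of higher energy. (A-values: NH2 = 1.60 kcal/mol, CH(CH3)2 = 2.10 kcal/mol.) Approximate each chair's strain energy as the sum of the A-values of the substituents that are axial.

axial

C1 and C4 have opposite parity, so for the cis isomer the two substituents are one axial and one equatorial in each chair.
Chair I (amino axial, isopropyl equatorial): E = 1.60 kcal/mol.
Chair II (amino equatorial, isopropyl axial): E = 2.10 kcal/mol.
Chair II is the less stable (higher-energy) conformer, and in that chair the isopropyl group is axial.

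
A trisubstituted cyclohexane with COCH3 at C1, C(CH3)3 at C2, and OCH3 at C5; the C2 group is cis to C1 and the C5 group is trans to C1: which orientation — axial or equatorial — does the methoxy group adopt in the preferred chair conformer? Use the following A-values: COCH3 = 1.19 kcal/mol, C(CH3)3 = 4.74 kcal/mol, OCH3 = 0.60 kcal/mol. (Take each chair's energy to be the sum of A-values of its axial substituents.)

equatorial

Chair I (acetyl axial, tert-butyl equatorial, methoxy equatorial): E = 1.19 kcal/mol.
Chair II (acetyl equatorial, tert-butyl axial, methoxy axial): E = 5.34 kcal/mol.
Chair I is the more stable (lower-energy) conformer, and in that chair the methoxy group is equatorial.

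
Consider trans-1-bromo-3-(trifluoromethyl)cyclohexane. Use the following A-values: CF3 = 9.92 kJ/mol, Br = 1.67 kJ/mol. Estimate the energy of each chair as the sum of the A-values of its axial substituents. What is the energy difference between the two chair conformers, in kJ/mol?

8.25 kJ/mol

C1 and C3 have the same parity, so for the trans isomer the two substituents are one axial and one equatorial in each chair.
Chair I (trifluoromethyl axial, bromo equatorial): E = 9.92 kJ/mol.
Chair II (trifluoromethyl equatorial, bromo axial): E = 1.67 kJ/mol.
ΔE = 9.92 − 1.67 = 8.25 kJ/mol; chair II is more stable.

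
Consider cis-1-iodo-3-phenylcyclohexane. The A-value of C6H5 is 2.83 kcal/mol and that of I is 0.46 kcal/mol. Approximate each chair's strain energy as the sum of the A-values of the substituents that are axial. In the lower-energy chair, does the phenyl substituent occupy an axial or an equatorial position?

C1 and C3 have the same parity, so for the cis isomer the two substituents are e,e in one chair and a,a in the other.
Chair I (phenyl axial, iodo axial): E = 3.29 kcal/mol.
Chair II (phenyl equatorial, iodo equatorial): E = 0.00 kcal/mol.
Chair II is the more stable (lower-energy) conformer, and in that chair the phenyl group is equatorial.

equatorial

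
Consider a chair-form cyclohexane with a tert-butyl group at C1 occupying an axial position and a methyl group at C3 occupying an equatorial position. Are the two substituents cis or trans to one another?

C1 and C3 have the same parity, so their axial bonds point in the same direction.
With same-parity carbons, two substituents on the same face are both axial or both equatorial; opposite faces give one of each.
Here the groups are axial/equatorial → opposite face → trans.

trans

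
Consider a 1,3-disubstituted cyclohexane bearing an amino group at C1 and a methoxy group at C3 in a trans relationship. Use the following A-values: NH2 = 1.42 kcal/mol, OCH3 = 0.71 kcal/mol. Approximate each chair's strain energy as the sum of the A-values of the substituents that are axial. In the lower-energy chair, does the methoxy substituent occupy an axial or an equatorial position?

axial

C1 and C3 have the same parity, so for the trans isomer the two substituents are one axial and one equatorial in each chair.
Chair I (amino axial, methoxy equatorial): E = 1.42 kcal/mol.
Chair II (amino equatorial, methoxy axial): E = 0.71 kcal/mol.
Chair II is the more stable (lower-energy) conformer, and in that chair the methoxy group is axial.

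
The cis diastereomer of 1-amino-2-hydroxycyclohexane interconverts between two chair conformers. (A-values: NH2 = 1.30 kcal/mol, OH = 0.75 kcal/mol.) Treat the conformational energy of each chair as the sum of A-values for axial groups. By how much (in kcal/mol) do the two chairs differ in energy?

0.55 kcal/mol

C1 and C2 have opposite parity, so for the cis isomer the two substituents are one axial and one equatorial in each chair.
Chair I (amino axial, hydroxyl equatorial): E = 1.30 kcal/mol.
Chair II (amino equatorial, hydroxyl axial): E = 0.75 kcal/mol.
ΔE = 1.30 − 0.75 = 0.55 kcal/mol; chair II is more stable.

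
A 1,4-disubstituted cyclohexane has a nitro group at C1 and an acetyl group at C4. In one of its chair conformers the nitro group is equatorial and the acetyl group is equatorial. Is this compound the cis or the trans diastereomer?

trans

C1 and C4 have opposite parity, so their axial bonds point in opposite directions.
With opposite-parity carbons, two substituents on the same face are one axial and one equatorial; opposite faces give both axial or both equatorial.
Here the groups are equatorial/equatorial → opposite face → trans.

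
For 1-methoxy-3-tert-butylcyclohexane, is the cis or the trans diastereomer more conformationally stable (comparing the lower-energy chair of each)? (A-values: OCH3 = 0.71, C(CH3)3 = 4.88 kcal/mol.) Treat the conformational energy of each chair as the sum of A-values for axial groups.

cis

At 1,3 positions (parity same): cis → (e,e or a,a); trans → (a,e or e,a).
Best chair for cis: E = 0.00 kcal/mol; best chair for trans: E = 0.71 kcal/mol.
The cis isomer is lower by 0.71 kcal/mol.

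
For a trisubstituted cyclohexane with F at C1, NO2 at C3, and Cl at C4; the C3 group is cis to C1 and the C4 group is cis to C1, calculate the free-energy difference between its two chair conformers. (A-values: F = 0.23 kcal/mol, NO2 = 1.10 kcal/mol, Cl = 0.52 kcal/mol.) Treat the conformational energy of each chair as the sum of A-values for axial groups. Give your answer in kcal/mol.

Chair I (fluoro axial, nitro axial, chloro equatorial): E = 1.33 kcal/mol.
Chair II (fluoro equatorial, nitro equatorial, chloro axial): E = 0.52 kcal/mol.
ΔE = 1.33 − 0.52 = 0.81 kcal/mol; chair II is more stable.

0.81 kcal/mol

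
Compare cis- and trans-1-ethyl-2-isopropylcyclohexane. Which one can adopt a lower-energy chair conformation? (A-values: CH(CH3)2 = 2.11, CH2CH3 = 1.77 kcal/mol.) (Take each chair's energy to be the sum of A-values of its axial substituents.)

At 1,2 positions (parity opposite): cis → (a,e or e,a); trans → (e,e or a,a).
Best chair for cis: E = 1.77 kcal/mol; best chair for trans: E = 0.00 kcal/mol.
The trans isomer is lower by 1.77 kcal/mol.

trans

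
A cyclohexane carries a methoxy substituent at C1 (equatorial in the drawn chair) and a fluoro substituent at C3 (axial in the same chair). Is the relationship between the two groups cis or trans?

C1 and C3 have the same parity, so their axial bonds point in the same direction.
With same-parity carbons, two substituents on the same face are both axial or both equatorial; opposite faces give one of each.
Here the groups are equatorial/axial → opposite face → trans.

trans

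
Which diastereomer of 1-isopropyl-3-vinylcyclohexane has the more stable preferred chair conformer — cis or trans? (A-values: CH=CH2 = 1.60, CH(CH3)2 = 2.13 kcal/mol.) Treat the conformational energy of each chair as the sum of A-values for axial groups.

At 1,3 positions (parity same): cis → (e,e or a,a); trans → (a,e or e,a).
Best chair for cis: E = 0.00 kcal/mol; best chair for trans: E = 1.60 kcal/mol.
The cis isomer is lower by 1.60 kcal/mol.

cis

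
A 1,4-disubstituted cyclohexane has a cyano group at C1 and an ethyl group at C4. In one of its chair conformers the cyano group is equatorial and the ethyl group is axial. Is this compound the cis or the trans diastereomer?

C1 and C4 have opposite parity, so their axial bonds point in opposite directions.
With opposite-parity carbons, two substituents on the same face are one axial and one equatorial; opposite faces give both axial or both equatorial.
Here the groups are equatorial/axial → same face → cis.

cis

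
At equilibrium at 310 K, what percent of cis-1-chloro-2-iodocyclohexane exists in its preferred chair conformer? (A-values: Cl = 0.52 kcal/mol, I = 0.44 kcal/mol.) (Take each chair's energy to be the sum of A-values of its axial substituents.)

C1 and C2 have opposite parity, so for the cis isomer the two substituents are one axial and one equatorial in each chair.
Chair I (chloro axial, iodo equatorial): E = 0.52 kcal/mol; chair II (chloro equatorial, iodo axial): E = 0.44 kcal/mol.
ΔG = 0.08 kcal/mol between the two chairs.
K = exp(ΔG/RT) with R = 1.987×10⁻³ kcal mol⁻¹ K⁻¹ and T = 310 K gives K ≈ 1.14.
Fraction in the lower-energy chair = K/(K+1) = 53.2%.

53.2%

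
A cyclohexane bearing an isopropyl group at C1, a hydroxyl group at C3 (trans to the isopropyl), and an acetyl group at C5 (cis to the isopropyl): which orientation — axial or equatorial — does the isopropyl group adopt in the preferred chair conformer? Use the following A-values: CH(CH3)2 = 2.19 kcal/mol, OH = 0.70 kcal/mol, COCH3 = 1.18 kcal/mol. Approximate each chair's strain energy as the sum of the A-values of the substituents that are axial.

Chair I (isopropyl axial, hydroxyl equatorial, acetyl axial): E = 3.37 kcal/mol.
Chair II (isopropyl equatorial, hydroxyl axial, acetyl equatorial): E = 0.70 kcal/mol.
Chair II is the more stable (lower-energy) conformer, and in that chair the isopropyl group is equatorial.

equatorial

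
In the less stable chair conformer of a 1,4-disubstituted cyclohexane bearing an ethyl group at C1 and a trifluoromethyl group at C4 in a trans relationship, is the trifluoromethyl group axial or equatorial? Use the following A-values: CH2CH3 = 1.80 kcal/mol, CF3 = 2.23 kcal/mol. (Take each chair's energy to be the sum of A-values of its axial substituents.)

axial

C1 and C4 have opposite parity, so for the trans isomer the two substituents are e,e in one chair and a,a in the other.
Chair I (ethyl axial, trifluoromethyl axial): E = 4.03 kcal/mol.
Chair II (ethyl equatorial, trifluoromethyl equatorial): E = 0.00 kcal/mol.
Chair I is the less stable (higher-energy) conformer, and in that chair the trifluoromethyl group is axial.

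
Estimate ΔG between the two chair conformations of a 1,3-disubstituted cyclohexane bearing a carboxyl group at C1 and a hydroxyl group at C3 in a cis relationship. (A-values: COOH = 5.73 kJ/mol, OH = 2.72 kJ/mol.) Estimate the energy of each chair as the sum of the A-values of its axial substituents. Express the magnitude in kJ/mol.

C1 and C3 have the same parity, so for the cis isomer the two substituents are e,e in one chair and a,a in the other.
Chair I (carboxyl axial, hydroxyl axial): E = 8.45 kJ/mol.
Chair II (carboxyl equatorial, hydroxyl equatorial): E = 0.00 kJ/mol.
ΔE = 8.45 − 0.00 = 8.45 kJ/mol; chair II is more stable.

8.45 kJ/mol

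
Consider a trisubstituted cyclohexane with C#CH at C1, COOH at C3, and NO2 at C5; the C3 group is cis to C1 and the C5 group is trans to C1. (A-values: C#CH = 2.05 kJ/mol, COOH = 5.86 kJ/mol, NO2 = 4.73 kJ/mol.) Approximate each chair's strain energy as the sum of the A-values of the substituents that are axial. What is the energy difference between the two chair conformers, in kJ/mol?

Chair I (ethynyl axial, carboxyl axial, nitro equatorial): E = 7.91 kJ/mol.
Chair II (ethynyl equatorial, carboxyl equatorial, nitro axial): E = 4.73 kJ/mol.
ΔE = 7.91 − 4.73 = 3.18 kJ/mol; chair II is more stable.

3.18 kJ/mol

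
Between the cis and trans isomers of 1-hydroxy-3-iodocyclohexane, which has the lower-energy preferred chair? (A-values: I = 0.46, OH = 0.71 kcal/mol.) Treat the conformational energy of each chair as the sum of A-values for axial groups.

cis

At 1,3 positions (parity same): cis → (e,e or a,a); trans → (a,e or e,a).
Best chair for cis: E = 0.00 kcal/mol; best chair for trans: E = 0.46 kcal/mol.
The cis isomer is lower by 0.46 kcal/mol.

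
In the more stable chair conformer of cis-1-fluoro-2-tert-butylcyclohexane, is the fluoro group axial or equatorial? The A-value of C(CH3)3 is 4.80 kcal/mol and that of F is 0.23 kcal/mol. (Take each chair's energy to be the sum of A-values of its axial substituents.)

axial

C1 and C2 have opposite parity, so for the cis isomer the two substituents are one axial and one equatorial in each chair.
Chair I (tert-butyl axial, fluoro equatorial): E = 4.80 kcal/mol.
Chair II (tert-butyl equatorial, fluoro axial): E = 0.23 kcal/mol.
Chair II is the more stable (lower-energy) conformer, and in that chair the fluoro group is axial.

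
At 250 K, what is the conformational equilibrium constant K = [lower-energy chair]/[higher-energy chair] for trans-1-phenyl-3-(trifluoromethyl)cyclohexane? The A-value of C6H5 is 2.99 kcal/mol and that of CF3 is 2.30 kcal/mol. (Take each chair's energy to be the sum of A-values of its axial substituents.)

C1 and C3 have the same parity, so for the trans isomer the two substituents are one axial and one equatorial in each chair.
Chair I (phenyl axial, trifluoromethyl equatorial): E = 2.99 kcal/mol; chair II (phenyl equatorial, trifluoromethyl axial): E = 2.30 kcal/mol.
ΔG = 0.69 kcal/mol between the two chairs.
K = exp(ΔG/RT) with R = 1.987×10⁻³ kcal mol⁻¹ K⁻¹ and T = 250 K gives K ≈ 4.01.

K ≈ 4.01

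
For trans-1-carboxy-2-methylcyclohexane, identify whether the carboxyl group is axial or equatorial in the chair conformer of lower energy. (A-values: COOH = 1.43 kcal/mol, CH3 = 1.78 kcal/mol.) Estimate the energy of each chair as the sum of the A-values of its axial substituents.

C1 and C2 have opposite parity, so for the trans isomer the two substituents are e,e in one chair and a,a in the other.
Chair I (carboxyl axial, methyl axial): E = 3.21 kcal/mol.
Chair II (carboxyl equatorial, methyl equatorial): E = 0.00 kcal/mol.
Chair II is the more stable (lower-energy) conformer, and in that chair the carboxyl group is equatorial.

equatorial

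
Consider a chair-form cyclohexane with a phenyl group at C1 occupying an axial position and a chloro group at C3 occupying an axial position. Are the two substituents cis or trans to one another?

cis

C1 and C3 have the same parity, so their axial bonds point in the same direction.
With same-parity carbons, two substituents on the same face are both axial or both equatorial; opposite faces give one of each.
Here the groups are axial/axial → same face → cis.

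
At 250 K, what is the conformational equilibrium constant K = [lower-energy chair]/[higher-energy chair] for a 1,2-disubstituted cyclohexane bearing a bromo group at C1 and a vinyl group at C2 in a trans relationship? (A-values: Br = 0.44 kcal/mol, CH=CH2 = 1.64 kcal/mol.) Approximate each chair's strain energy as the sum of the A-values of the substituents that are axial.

C1 and C2 have opposite parity, so for the trans isomer the two substituents are e,e in one chair and a,a in the other.
Chair I (bromo axial, vinyl axial): E = 2.08 kcal/mol; chair II (bromo equatorial, vinyl equatorial): E = 0.00 kcal/mol.
ΔG = 2.08 kcal/mol between the two chairs.
K = exp(ΔG/RT) with R = 1.987×10⁻³ kcal mol⁻¹ K⁻¹ and T = 250 K gives K ≈ 65.8.

K ≈ 65.8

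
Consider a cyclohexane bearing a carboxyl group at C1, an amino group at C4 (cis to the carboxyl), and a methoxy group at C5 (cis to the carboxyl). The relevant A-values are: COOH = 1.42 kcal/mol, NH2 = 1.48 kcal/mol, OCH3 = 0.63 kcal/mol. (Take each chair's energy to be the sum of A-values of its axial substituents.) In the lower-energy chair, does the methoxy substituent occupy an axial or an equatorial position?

equatorial

Chair I (carboxyl axial, amino equatorial, methoxy axial): E = 2.05 kcal/mol.
Chair II (carboxyl equatorial, amino axial, methoxy equatorial): E = 1.48 kcal/mol.
Chair II is the more stable (lower-energy) conformer, and in that chair the methoxy group is equatorial.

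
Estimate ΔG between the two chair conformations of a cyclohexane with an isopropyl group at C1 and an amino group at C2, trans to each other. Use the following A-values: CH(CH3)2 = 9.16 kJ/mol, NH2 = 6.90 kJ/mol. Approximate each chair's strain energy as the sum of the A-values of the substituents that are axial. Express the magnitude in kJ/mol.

C1 and C2 have opposite parity, so for the trans isomer the two substituents are e,e in one chair and a,a in the other.
Chair I (isopropyl axial, amino axial): E = 16.06 kJ/mol.
Chair II (isopropyl equatorial, amino equatorial): E = 0.00 kJ/mol.
ΔE = 16.06 − 0.00 = 16.06 kJ/mol; chair II is more stable.

16.06 kJ/mol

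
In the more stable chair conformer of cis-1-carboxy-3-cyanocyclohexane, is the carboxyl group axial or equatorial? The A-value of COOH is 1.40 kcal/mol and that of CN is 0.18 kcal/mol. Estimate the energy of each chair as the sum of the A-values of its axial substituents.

equatorial

C1 and C3 have the same parity, so for the cis isomer the two substituents are e,e in one chair and a,a in the other.
Chair I (carboxyl axial, cyano axial): E = 1.58 kcal/mol.
Chair II (carboxyl equatorial, cyano equatorial): E = 0.00 kcal/mol.
Chair II is the more stable (lower-energy) conformer, and in that chair the carboxyl group is equatorial.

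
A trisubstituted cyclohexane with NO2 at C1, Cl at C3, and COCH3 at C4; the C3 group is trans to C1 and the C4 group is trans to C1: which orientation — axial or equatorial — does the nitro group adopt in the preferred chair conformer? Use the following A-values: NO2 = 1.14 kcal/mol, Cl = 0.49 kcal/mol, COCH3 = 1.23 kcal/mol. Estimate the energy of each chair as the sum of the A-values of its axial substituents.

equatorial

Chair I (nitro axial, chloro equatorial, acetyl axial): E = 2.37 kcal/mol.
Chair II (nitro equatorial, chloro axial, acetyl equatorial): E = 0.49 kcal/mol.
Chair II is the more stable (lower-energy) conformer, and in that chair the nitro group is equatorial.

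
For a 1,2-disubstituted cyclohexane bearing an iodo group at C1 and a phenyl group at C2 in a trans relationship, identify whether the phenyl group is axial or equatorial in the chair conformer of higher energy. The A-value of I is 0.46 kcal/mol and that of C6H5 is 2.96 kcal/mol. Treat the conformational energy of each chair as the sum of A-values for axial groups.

C1 and C2 have opposite parity, so for the trans isomer the two substituents are e,e in one chair and a,a in the other.
Chair I (iodo axial, phenyl axial): E = 3.42 kcal/mol.
Chair II (iodo equatorial, phenyl equatorial): E = 0.00 kcal/mol.
Chair I is the less stable (higher-energy) conformer, and in that chair the phenyl group is axial.

axial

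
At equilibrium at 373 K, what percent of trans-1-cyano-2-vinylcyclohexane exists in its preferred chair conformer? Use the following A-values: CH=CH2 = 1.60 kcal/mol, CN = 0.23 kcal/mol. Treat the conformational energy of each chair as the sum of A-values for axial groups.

C1 and C2 have opposite parity, so for the trans isomer the two substituents are e,e in one chair and a,a in the other.
Chair I (vinyl axial, cyano axial): E = 1.83 kcal/mol; chair II (vinyl equatorial, cyano equatorial): E = 0.00 kcal/mol.
ΔG = 1.83 kcal/mol between the two chairs.
K = exp(ΔG/RT) with R = 1.987×10⁻³ kcal mol⁻¹ K⁻¹ and T = 373 K gives K ≈ 11.8.
Fraction in the lower-energy chair = K/(K+1) = 92.2%.

92.2%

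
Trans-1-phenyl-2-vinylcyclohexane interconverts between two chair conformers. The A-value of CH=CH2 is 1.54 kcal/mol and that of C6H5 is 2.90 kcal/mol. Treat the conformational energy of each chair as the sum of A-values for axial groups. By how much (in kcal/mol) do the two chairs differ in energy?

C1 and C2 have opposite parity, so for the trans isomer the two substituents are e,e in one chair and a,a in the other.
Chair I (vinyl axial, phenyl axial): E = 4.44 kcal/mol.
Chair II (vinyl equatorial, phenyl equatorial): E = 0.00 kcal/mol.
ΔE = 4.44 − 0.00 = 4.44 kcal/mol; chair II is more stable.

4.44 kcal/mol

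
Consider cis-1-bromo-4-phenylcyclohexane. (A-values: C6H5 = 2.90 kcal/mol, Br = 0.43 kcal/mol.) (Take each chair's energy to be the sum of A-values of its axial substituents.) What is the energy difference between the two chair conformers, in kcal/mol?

2.47 kcal/mol

C1 and C4 have opposite parity, so for the cis isomer the two substituents are one axial and one equatorial in each chair.
Chair I (phenyl axial, bromo equatorial): E = 2.90 kcal/mol.
Chair II (phenyl equatorial, bromo axial): E = 0.43 kcal/mol.
ΔE = 2.90 − 0.43 = 2.47 kcal/mol; chair II is more stable.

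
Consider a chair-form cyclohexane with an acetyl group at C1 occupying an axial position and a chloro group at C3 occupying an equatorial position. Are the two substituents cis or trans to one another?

trans

C1 and C3 have the same parity, so their axial bonds point in the same direction.
With same-parity carbons, two substituents on the same face are both axial or both equatorial; opposite faces give one of each.
Here the groups are axial/equatorial → opposite face → trans.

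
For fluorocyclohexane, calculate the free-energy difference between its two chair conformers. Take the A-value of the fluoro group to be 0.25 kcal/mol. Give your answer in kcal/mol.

0.25 kcal/mol

A monosubstituted cyclohexane has one chair with the fluoro group axial (E = A = 0.25 kcal/mol) and one with it equatorial (E = 0).
ΔE = 0.25 − 0 = 0.25 kcal/mol.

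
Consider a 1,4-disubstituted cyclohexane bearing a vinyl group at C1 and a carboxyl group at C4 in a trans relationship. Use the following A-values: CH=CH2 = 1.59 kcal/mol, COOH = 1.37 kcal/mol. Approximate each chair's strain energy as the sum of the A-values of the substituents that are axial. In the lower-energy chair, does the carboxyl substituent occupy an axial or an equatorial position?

equatorial

C1 and C4 have opposite parity, so for the trans isomer the two substituents are e,e in one chair and a,a in the other.
Chair I (vinyl axial, carboxyl axial): E = 2.96 kcal/mol.
Chair II (vinyl equatorial, carboxyl equatorial): E = 0.00 kcal/mol.
Chair II is the more stable (lower-energy) conformer, and in that chair the carboxyl group is equatorial.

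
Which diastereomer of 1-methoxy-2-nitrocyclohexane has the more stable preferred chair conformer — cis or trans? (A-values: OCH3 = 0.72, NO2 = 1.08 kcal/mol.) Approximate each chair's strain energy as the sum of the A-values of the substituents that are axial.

At 1,2 positions (parity opposite): cis → (a,e or e,a); trans → (e,e or a,a).
Best chair for cis: E = 0.72 kcal/mol; best chair for trans: E = 0.00 kcal/mol.
The trans isomer is lower by 0.72 kcal/mol.

trans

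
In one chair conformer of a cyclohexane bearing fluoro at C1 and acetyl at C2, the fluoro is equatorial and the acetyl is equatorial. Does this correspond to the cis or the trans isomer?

C1 and C2 have opposite parity, so their axial bonds point in opposite directions.
With opposite-parity carbons, two substituents on the same face are one axial and one equatorial; opposite faces give both axial or both equatorial.
Here the groups are equatorial/equatorial → opposite face → trans.

trans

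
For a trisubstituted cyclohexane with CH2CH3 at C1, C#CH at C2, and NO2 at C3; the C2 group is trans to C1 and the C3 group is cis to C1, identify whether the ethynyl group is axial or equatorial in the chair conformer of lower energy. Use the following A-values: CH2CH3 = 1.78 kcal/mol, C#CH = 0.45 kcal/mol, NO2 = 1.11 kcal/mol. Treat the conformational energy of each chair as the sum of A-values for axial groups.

equatorial

Chair I (ethyl axial, ethynyl axial, nitro axial): E = 3.34 kcal/mol.
Chair II (ethyl equatorial, ethynyl equatorial, nitro equatorial): E = 0.00 kcal/mol.
Chair II is the more stable (lower-energy) conformer, and in that chair the ethynyl group is equatorial.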